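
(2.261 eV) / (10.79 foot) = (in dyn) 1.101e-14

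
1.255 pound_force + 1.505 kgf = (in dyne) 2.034e+06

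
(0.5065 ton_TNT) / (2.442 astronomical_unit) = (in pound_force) 0.001304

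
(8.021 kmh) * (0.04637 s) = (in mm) 103.3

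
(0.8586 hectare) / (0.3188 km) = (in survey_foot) 88.36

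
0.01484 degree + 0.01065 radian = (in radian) 0.01091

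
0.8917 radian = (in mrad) 891.7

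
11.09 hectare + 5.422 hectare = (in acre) 40.8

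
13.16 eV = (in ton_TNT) 5.039e-28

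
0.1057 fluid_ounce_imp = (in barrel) 1.889e-05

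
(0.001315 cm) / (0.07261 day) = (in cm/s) 2.096e-07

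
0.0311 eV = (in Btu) 4.723e-24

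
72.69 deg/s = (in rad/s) 1.269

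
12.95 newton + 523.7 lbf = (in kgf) 238.9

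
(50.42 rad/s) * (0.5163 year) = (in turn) 1.307e+08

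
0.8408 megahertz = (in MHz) 0.8408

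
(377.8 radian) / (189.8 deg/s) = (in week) 0.0001886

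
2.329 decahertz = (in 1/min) 1397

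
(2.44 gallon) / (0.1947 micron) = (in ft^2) 5.106e+05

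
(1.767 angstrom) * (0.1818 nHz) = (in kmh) 1.156e-19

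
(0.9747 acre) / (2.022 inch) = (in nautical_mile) 41.47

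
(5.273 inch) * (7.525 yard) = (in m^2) 0.9216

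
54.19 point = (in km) 1.912e-05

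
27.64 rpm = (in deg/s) 165.8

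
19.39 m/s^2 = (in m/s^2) 19.39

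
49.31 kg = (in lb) 108.7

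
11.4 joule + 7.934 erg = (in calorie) 2.725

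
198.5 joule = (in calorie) 47.44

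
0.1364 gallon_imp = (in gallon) 0.1638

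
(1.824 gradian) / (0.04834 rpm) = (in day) 6.551e-05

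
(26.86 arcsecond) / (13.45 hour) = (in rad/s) 2.689e-09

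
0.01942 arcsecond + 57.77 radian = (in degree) 3310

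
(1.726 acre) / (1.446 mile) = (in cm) 300.2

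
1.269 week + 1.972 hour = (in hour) 215.2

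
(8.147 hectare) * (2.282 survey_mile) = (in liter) 2.992e+11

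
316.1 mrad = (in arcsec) 6.52e+04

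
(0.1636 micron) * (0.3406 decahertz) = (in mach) 1.636e-09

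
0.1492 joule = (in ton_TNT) 3.566e-11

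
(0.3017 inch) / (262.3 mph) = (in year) 2.072e-12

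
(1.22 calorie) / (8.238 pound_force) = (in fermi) 1.393e+14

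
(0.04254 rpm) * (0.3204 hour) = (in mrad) 5138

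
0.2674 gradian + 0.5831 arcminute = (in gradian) 0.2782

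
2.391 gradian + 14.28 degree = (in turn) 0.04564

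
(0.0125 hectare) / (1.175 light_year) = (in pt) 3.187e-11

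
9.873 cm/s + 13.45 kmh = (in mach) 0.01126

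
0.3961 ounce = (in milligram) 1.123e+04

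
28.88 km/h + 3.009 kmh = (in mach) 0.02601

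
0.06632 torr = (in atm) 8.726e-05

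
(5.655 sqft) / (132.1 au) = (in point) 7.536e-11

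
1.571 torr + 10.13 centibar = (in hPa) 103.4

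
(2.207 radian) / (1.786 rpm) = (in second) 11.8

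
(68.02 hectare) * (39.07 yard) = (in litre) 2.43e+10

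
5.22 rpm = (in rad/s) 0.5466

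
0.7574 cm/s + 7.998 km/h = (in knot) 4.333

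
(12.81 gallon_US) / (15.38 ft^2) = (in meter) 0.03394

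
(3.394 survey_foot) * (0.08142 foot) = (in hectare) 2.567e-06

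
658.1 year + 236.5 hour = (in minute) 3.459e+08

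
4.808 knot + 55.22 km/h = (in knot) 34.62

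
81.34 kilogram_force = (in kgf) 81.34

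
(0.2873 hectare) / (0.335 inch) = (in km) 337.6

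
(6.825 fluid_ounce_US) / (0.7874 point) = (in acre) 0.0001796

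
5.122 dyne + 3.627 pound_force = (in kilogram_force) 1.645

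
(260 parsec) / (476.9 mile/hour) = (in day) 4.355e+11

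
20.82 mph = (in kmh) 33.51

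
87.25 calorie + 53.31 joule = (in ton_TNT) 9.999e-08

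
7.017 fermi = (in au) 4.691e-26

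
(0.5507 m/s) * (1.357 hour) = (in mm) 2.69e+06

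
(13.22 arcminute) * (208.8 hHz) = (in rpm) 766.8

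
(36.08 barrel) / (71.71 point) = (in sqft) 2441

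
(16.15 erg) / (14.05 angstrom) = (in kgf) 117.2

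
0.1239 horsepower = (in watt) 92.39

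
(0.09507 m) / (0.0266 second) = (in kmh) 12.87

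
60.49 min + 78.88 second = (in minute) 61.8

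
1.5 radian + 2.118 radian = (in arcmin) 1.244e+04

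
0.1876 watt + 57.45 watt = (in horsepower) 0.07729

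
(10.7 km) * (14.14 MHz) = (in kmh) 5.447e+11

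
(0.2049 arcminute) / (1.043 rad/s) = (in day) 6.614e-10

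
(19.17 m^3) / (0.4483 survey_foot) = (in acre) 0.03467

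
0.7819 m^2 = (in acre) 0.0001932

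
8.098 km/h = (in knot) 4.373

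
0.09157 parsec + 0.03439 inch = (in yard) 3.09e+15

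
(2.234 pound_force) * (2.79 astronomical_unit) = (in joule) 4.148e+12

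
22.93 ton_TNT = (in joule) 9.594e+10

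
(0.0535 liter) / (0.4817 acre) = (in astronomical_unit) 1.835e-19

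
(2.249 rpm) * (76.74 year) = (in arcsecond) 1.176e+14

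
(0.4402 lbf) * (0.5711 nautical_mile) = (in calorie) 495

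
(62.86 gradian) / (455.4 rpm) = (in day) 2.396e-07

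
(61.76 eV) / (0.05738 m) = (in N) 1.724e-16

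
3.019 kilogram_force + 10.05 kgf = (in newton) 128.2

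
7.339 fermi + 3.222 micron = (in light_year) 3.406e-22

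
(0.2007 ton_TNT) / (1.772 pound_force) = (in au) 0.0007121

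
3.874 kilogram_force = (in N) 37.99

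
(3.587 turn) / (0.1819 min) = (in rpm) 19.72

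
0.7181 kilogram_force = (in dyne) 7.042e+05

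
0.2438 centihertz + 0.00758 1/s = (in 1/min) 0.6011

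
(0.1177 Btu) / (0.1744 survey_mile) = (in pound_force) 0.09946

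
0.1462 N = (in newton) 0.1462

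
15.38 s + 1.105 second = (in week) 2.726e-05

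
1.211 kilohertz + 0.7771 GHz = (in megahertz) 777.1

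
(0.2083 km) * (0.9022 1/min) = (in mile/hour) 7.006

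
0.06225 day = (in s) 5378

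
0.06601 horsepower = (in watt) 49.22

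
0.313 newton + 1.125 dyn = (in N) 0.313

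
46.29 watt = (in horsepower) 0.06208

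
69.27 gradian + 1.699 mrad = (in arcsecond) 2.248e+05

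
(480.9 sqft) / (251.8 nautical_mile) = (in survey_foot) 0.0003143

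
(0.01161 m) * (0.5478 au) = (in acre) 2.351e+05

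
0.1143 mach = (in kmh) 140.1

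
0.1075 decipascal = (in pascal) 0.01075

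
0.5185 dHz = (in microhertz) 5.185e+04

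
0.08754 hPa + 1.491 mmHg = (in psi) 0.0301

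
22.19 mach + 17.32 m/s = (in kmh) 2.726e+04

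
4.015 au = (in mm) 6.006e+14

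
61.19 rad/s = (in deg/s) 3506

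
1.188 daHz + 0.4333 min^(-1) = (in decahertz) 1.189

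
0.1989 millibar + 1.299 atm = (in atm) 1.299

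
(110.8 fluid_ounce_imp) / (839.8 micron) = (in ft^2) 40.35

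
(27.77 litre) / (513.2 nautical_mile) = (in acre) 7.22e-12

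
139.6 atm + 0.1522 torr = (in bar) 141.4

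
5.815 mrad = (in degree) 0.3332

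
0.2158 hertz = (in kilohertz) 0.0002158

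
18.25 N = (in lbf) 4.103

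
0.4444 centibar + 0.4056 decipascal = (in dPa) 4444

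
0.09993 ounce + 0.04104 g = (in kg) 0.002874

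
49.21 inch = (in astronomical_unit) 8.355e-12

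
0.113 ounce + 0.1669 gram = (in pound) 0.00743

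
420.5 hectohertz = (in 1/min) 2.523e+06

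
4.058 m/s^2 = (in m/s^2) 4.058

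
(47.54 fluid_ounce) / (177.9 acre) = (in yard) 2.136e-09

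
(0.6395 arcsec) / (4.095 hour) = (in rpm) 2.008e-09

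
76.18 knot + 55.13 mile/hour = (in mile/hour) 142.8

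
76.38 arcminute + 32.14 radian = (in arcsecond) 6.634e+06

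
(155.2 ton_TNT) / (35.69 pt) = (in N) 5.157e+13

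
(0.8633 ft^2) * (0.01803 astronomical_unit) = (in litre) 2.163e+11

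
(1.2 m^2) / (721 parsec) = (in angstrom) 5.394e-10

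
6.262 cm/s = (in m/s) 0.06262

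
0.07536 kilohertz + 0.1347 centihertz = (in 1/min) 4522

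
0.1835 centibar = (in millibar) 1.835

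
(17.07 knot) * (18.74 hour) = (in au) 3.96e-06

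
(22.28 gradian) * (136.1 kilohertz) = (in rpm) 4.548e+05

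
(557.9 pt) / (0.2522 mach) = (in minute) 3.82e-05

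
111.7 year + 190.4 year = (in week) 1.575e+04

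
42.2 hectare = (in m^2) 4.22e+05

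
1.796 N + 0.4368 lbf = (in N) 3.739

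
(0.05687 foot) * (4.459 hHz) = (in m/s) 7.729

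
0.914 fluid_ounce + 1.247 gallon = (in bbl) 0.02986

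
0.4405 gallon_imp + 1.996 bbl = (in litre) 319.3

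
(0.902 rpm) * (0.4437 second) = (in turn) 0.00667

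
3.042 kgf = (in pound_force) 6.706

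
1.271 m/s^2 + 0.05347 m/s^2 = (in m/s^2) 1.324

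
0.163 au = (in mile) 1.515e+07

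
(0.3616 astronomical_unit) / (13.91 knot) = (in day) 8.749e+04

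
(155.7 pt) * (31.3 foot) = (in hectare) 5.24e-05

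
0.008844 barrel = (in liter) 1.406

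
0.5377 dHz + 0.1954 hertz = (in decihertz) 2.492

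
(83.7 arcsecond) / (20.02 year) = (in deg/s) 3.683e-11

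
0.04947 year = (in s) 1.56e+06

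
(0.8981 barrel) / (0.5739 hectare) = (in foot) 8.163e-05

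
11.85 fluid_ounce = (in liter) 0.3504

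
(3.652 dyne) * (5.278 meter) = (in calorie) 4.607e-05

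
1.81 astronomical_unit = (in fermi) 2.708e+26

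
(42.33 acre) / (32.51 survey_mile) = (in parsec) 1.061e-16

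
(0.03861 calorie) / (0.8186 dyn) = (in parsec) 6.395e-13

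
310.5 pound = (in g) 1.408e+05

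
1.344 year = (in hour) 1.177e+04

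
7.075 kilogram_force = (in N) 69.38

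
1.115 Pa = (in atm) 1.1e-05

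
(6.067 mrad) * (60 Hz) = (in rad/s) 0.364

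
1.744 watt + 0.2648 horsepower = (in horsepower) 0.2671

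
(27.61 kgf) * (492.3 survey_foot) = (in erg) 4.063e+11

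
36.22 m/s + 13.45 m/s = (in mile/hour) 111.1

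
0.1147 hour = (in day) 0.004779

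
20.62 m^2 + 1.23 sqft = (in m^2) 20.73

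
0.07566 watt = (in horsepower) 0.0001015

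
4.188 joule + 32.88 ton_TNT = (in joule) 1.376e+11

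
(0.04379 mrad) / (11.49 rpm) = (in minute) 6.066e-07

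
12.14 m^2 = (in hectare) 0.001214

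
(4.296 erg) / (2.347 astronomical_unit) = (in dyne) 1.224e-13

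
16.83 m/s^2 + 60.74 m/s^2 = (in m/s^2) 77.57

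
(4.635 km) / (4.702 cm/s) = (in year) 0.003126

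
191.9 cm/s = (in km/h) 6.908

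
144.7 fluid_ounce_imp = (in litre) 4.111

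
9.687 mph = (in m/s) 4.33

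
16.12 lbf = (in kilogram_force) 7.312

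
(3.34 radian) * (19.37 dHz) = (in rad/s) 6.47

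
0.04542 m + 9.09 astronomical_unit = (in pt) 3.855e+15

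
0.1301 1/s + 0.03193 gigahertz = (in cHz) 3.193e+09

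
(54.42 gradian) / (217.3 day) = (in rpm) 4.348e-07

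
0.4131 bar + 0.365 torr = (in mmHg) 310.2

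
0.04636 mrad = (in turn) 7.378e-06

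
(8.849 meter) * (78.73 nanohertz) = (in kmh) 2.508e-06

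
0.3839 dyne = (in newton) 3.839e-06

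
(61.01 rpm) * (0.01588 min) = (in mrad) 6087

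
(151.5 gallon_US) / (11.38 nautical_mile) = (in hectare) 2.721e-09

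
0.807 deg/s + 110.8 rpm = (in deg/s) 665.6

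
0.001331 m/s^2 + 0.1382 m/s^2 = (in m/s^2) 0.1395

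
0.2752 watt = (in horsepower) 0.000369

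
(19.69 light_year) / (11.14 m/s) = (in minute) 2.787e+14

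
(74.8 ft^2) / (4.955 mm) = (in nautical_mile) 0.7573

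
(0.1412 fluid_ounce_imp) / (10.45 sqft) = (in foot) 1.356e-05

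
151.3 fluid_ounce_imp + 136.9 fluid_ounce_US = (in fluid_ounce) 282.3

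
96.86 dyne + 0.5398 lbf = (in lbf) 0.54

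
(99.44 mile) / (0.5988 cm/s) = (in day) 309.3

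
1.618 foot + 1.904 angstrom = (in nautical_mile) 0.0002663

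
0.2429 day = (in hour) 5.83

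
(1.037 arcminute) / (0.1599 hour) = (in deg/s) 3.002e-05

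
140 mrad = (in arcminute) 481.3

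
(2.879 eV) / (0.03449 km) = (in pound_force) 3.007e-21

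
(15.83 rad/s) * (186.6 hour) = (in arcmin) 3.656e+10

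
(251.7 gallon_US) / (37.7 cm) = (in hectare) 0.0002527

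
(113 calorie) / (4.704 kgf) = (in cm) 1025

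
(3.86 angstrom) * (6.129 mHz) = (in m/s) 2.366e-12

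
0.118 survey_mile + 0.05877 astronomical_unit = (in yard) 9.615e+09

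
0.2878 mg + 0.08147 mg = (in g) 0.0003693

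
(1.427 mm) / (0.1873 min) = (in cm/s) 0.0127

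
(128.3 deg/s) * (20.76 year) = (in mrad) 1.466e+12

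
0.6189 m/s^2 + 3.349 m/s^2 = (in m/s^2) 3.968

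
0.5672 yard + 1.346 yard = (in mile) 0.001087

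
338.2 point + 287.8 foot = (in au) 5.872e-10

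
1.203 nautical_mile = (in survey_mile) 1.384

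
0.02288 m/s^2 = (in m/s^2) 0.02288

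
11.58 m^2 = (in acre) 0.002861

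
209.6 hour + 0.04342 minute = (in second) 7.546e+05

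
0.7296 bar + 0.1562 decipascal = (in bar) 0.7296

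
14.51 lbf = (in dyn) 6.454e+06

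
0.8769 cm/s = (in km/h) 0.03157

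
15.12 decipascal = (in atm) 1.492e-05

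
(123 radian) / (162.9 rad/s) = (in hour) 0.0002097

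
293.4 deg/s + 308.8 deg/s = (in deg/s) 602.2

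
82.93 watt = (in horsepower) 0.1112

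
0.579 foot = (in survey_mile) 0.0001097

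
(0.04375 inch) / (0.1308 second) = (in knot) 0.01651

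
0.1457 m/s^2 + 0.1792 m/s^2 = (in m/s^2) 0.3249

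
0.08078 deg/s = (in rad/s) 0.00141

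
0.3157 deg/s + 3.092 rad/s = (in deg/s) 177.5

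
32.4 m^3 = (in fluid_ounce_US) 1.096e+06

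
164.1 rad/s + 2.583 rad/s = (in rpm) 1592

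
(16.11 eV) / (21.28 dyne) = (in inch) 4.775e-13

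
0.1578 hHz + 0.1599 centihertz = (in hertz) 15.78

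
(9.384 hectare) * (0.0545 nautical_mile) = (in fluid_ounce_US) 3.203e+11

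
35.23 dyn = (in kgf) 3.592e-05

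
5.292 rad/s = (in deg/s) 303.2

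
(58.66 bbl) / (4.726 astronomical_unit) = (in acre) 3.26e-15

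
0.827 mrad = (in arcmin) 2.843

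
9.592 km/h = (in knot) 5.179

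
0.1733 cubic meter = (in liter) 173.3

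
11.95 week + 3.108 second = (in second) 7.227e+06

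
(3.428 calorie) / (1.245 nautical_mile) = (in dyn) 622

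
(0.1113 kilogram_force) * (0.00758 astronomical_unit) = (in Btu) 1.173e+06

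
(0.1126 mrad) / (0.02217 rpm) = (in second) 0.0485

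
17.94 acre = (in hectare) 7.26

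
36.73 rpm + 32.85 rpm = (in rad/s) 7.286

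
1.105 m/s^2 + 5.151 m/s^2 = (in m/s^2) 6.256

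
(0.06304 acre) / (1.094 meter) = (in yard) 255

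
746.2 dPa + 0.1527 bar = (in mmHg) 115.1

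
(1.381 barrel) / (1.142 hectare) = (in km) 1.923e-08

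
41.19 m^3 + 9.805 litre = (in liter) 4.12e+04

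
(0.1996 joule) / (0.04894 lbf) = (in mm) 916.9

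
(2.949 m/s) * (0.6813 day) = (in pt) 4.921e+08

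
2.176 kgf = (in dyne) 2.134e+06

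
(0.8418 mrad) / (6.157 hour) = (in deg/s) 2.176e-06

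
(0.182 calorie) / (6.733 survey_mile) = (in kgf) 7.166e-06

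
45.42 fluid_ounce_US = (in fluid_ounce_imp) 47.28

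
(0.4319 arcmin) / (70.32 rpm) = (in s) 1.706e-05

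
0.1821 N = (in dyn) 1.821e+04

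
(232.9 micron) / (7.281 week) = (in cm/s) 5.289e-09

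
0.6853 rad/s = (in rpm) 6.544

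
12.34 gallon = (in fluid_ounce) 1580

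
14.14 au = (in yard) 2.313e+12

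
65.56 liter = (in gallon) 17.32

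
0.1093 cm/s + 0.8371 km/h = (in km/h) 0.841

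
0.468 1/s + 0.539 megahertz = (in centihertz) 5.39e+07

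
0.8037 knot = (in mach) 0.001214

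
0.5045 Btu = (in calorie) 127.2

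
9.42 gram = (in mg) 9420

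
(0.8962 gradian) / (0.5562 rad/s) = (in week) 4.185e-08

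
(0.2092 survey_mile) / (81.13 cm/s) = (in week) 0.0006861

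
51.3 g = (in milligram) 5.13e+04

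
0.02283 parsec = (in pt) 1.997e+18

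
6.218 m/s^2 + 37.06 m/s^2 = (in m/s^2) 43.28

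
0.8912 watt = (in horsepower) 0.001195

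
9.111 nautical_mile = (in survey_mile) 10.48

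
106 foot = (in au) 2.16e-10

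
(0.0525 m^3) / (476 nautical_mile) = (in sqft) 6.41e-07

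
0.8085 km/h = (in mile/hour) 0.5024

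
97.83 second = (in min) 1.631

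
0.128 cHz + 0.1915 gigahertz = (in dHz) 1.915e+09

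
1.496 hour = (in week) 0.008905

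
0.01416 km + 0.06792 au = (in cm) 1.016e+12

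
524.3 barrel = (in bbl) 524.3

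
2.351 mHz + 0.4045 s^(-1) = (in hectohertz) 0.004069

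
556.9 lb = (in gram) 2.526e+05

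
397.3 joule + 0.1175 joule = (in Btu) 0.3767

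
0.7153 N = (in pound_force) 0.1608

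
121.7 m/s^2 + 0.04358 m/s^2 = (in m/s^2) 121.7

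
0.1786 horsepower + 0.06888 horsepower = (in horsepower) 0.2475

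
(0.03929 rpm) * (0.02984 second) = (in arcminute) 0.4221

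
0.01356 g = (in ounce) 0.0004783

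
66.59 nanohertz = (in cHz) 6.659e-06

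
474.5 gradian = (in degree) 427.1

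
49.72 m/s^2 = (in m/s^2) 49.72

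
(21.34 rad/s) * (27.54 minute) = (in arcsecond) 7.273e+09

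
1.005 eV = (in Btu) 1.526e-22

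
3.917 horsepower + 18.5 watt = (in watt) 2939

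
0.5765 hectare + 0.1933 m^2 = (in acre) 1.425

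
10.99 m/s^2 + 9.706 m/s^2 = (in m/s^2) 20.7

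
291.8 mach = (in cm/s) 9.936e+06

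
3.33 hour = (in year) 0.0003801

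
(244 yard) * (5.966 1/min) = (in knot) 43.12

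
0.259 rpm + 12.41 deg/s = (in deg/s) 13.96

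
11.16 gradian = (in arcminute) 602.6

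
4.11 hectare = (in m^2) 4.11e+04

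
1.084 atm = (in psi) 15.93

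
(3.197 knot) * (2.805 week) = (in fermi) 2.79e+21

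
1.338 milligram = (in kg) 1.338e-06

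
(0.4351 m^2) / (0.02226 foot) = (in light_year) 6.778e-15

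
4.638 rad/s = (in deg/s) 265.7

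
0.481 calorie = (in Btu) 0.001907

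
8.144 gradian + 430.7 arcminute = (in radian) 0.2532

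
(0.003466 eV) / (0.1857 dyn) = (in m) 2.99e-16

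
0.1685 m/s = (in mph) 0.3769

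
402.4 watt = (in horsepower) 0.5396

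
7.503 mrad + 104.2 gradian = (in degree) 94.21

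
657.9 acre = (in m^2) 2.662e+06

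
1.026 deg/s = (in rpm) 0.171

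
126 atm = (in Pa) 1.277e+07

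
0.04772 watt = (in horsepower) 6.399e-05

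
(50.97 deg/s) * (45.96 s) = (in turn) 6.507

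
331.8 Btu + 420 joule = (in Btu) 332.2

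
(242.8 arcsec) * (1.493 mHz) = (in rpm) 1.678e-05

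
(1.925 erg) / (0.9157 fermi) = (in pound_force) 4.726e+07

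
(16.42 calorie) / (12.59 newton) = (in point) 1.547e+04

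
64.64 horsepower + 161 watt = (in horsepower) 64.86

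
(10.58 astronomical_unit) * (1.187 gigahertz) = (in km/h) 6.763e+21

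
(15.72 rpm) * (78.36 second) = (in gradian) 8212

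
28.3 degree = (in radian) 0.4939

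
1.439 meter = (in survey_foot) 4.721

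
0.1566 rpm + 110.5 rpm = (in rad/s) 11.59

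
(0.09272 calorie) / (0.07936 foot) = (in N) 16.04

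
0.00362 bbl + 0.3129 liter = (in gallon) 0.2347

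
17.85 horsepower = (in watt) 1.331e+04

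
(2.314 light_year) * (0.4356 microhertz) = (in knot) 1.854e+10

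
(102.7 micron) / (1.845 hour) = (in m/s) 1.546e-08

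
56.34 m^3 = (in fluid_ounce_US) 1.905e+06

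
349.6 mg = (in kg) 0.0003496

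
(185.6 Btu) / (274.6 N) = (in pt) 2.021e+06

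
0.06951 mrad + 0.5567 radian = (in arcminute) 1914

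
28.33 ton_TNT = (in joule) 1.185e+11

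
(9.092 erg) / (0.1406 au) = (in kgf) 4.408e-18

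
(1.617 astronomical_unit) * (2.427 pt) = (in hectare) 2.071e+04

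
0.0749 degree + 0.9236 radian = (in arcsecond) 1.908e+05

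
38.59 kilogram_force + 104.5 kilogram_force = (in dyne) 1.403e+08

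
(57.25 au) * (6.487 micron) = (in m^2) 5.556e+07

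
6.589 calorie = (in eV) 1.721e+20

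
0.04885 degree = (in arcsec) 175.9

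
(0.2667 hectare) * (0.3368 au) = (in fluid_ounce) 4.544e+18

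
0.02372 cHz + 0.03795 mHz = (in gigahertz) 2.752e-13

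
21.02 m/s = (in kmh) 75.67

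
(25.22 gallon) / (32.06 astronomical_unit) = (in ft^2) 2.143e-13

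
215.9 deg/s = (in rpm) 35.98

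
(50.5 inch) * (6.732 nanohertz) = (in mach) 2.536e-11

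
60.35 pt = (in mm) 21.29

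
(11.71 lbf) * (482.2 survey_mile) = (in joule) 4.042e+07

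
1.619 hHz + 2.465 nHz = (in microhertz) 1.619e+08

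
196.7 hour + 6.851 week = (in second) 4.852e+06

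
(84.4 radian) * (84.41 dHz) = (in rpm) 6803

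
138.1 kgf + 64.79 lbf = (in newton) 1642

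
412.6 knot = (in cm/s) 2.123e+04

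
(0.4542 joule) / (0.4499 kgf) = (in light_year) 1.088e-17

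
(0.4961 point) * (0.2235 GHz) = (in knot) 7.603e+04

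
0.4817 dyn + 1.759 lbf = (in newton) 7.824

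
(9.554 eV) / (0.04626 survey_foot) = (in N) 1.086e-16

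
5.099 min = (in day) 0.003541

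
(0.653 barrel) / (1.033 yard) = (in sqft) 1.183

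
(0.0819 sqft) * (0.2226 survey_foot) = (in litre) 0.5162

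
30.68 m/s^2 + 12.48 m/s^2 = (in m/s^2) 43.16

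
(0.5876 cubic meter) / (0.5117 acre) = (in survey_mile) 1.763e-07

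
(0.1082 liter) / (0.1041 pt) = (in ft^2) 31.71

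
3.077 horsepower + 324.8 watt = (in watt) 2619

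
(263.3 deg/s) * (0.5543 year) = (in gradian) 5.114e+09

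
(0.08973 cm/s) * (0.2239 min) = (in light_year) 1.274e-18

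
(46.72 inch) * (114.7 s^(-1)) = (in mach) 0.3997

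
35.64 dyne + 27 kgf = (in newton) 264.8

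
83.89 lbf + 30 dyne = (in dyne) 3.732e+07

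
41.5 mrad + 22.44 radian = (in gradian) 1431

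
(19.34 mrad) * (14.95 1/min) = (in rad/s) 0.004819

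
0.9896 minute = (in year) 1.883e-06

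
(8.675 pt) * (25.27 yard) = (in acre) 1.747e-05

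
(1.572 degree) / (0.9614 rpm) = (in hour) 7.57e-05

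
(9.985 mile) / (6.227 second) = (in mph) 5773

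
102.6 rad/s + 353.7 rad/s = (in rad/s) 456.3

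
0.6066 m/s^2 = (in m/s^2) 0.6066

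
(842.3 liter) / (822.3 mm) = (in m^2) 1.024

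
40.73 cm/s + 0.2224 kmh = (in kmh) 1.689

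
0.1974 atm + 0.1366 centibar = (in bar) 0.2014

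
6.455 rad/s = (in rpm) 61.64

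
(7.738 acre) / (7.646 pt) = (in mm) 1.161e+10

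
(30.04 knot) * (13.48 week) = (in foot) 4.134e+08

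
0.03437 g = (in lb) 7.577e-05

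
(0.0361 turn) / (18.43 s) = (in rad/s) 0.01231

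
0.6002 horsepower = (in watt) 447.6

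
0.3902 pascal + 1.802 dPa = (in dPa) 5.704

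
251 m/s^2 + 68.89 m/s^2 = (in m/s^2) 319.9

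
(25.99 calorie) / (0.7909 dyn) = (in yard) 1.504e+07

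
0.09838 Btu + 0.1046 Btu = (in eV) 1.337e+21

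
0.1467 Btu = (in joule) 154.8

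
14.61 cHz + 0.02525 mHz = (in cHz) 14.61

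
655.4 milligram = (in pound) 0.001445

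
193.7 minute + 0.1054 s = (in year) 0.0003685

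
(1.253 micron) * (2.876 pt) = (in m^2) 1.271e-09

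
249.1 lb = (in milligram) 1.13e+08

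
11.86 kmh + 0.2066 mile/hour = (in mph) 7.576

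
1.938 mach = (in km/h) 2376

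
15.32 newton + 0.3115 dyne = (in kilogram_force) 1.562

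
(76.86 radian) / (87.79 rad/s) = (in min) 0.01459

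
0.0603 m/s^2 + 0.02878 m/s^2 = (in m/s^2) 0.08908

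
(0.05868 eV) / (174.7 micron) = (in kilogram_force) 5.488e-18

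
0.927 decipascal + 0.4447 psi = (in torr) 23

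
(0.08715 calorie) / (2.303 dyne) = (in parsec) 5.131e-13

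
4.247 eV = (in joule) 6.804e-19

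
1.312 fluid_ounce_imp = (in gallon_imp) 0.0082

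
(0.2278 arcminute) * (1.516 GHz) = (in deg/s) 5.756e+06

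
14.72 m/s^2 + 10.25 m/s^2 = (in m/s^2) 24.97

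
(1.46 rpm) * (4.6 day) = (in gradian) 3.868e+06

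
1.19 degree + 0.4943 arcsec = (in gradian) 1.322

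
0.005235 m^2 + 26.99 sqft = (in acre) 0.0006209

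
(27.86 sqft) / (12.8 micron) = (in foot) 6.634e+05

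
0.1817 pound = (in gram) 82.42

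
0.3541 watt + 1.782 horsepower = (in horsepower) 1.782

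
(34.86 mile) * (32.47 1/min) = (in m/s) 3.036e+04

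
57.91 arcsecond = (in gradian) 0.01787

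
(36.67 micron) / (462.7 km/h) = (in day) 3.302e-12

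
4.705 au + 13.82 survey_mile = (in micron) 7.039e+17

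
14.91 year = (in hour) 1.306e+05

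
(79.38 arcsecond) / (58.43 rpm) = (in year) 1.994e-12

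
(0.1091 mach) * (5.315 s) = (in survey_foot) 647.8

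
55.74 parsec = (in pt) 4.875e+21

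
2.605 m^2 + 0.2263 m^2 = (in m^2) 2.831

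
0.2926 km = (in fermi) 2.926e+17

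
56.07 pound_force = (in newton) 249.4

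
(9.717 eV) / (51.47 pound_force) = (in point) 1.928e-17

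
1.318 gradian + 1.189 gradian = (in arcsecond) 8123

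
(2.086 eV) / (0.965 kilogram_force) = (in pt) 1.001e-16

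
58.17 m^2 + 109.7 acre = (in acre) 109.7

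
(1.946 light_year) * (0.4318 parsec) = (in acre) 6.062e+28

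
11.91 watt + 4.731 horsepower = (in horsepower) 4.747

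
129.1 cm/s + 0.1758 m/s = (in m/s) 1.467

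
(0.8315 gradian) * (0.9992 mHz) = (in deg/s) 0.0007478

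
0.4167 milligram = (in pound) 9.187e-07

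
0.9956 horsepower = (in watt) 742.4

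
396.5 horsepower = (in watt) 2.957e+05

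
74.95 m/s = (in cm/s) 7495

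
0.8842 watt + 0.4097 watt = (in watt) 1.294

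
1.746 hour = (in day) 0.07275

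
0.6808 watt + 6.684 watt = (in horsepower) 0.009876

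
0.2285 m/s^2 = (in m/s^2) 0.2285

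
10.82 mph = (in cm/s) 483.7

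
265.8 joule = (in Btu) 0.2519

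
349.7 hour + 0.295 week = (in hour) 399.3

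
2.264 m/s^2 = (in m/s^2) 2.264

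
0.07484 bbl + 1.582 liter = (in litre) 13.48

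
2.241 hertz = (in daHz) 0.2241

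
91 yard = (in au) 5.562e-10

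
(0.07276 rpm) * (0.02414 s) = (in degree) 0.01054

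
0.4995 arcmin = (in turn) 2.312e-05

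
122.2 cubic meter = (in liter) 1.222e+05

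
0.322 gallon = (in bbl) 0.007667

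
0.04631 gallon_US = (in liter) 0.1753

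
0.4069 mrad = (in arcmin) 1.399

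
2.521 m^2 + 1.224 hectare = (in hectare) 1.224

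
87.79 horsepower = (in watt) 6.546e+04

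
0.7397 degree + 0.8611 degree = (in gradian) 1.779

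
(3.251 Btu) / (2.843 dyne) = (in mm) 1.206e+11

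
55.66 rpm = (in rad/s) 5.829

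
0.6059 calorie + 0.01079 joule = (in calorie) 0.6085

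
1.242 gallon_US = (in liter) 4.701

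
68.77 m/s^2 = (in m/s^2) 68.77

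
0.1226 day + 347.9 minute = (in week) 0.05203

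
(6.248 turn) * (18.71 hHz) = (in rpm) 7.014e+05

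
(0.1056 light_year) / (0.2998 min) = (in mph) 1.242e+14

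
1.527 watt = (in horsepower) 0.002048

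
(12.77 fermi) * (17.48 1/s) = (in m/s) 2.232e-13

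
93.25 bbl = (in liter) 1.483e+04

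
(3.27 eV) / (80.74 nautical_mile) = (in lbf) 7.877e-25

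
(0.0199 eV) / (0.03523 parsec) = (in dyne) 2.933e-31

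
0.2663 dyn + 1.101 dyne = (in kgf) 1.394e-06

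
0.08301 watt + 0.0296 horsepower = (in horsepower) 0.02971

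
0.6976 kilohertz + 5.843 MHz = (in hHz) 5.844e+04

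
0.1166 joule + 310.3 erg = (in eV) 7.28e+17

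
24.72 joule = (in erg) 2.472e+08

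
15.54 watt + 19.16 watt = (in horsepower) 0.04653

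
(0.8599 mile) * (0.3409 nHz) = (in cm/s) 4.718e-05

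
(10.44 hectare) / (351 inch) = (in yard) 1.281e+04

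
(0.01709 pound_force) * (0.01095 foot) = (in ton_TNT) 6.064e-14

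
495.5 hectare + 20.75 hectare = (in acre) 1276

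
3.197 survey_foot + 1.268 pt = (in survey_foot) 3.198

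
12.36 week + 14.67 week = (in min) 2.725e+05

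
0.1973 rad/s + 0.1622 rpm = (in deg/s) 12.28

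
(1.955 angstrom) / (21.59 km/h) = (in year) 1.034e-18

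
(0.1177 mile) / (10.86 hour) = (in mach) 1.423e-05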